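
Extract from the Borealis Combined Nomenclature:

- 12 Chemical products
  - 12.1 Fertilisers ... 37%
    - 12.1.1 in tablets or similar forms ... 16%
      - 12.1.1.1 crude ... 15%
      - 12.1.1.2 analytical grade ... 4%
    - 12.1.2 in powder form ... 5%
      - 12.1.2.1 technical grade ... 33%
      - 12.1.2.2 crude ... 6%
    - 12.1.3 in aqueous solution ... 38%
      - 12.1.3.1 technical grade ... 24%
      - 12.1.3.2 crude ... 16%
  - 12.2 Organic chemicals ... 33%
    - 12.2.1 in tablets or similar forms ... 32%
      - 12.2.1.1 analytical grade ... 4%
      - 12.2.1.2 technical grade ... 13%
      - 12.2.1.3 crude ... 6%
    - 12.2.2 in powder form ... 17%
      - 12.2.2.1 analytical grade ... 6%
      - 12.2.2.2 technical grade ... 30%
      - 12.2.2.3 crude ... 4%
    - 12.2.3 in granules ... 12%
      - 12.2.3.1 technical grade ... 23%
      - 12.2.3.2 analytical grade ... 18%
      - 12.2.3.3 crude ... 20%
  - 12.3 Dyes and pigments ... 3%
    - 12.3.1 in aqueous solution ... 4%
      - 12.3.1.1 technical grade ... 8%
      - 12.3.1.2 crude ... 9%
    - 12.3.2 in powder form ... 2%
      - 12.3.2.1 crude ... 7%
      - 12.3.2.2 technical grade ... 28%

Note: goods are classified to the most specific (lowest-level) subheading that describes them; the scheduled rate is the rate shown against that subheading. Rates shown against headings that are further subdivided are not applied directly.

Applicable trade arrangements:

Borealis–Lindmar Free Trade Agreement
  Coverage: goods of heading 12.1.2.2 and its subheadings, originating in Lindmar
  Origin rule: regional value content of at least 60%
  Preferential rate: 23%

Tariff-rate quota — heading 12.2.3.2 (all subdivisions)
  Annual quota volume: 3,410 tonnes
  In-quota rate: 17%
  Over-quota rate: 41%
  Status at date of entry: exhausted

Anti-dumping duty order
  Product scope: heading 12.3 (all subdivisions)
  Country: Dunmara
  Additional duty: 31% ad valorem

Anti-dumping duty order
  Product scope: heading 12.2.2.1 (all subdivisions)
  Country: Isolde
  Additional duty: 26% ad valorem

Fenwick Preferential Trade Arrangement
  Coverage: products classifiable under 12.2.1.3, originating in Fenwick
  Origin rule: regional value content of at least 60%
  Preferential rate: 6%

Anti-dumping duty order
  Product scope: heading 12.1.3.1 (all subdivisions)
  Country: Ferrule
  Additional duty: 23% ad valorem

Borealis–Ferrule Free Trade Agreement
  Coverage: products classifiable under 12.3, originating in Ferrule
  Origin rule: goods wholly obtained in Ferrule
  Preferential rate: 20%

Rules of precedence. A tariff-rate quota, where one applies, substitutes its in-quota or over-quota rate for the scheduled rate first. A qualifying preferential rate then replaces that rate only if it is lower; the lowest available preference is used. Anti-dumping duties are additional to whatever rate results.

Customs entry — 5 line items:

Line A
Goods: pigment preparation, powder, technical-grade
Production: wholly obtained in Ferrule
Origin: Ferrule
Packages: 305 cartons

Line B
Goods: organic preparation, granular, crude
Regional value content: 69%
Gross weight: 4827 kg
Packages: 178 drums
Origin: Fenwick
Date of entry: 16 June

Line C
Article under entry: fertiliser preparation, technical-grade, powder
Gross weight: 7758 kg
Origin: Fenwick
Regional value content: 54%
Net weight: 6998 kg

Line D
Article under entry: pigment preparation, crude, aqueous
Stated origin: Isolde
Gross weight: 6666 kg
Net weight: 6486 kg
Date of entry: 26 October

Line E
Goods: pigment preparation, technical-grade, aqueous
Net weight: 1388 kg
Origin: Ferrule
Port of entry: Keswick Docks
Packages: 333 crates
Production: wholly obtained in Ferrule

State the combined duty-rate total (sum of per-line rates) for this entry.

Line A: pigment → 12.3; powder → 12.3.2; technical-grade → 12.3.2.2. Scheduled 28%. Ferrule agreement on 12.3: wholly obtained → 20% available; preferential 20%. → 20%.
Line B: organic → 12.2; granular → 12.2.3; crude → 12.2.3.3. Scheduled 20%. Fenwick agreement on 12.2.1.3: 12.2.3.3 not covered. → 20%.
Line C: fertiliser → 12.1; powder → 12.1.2; technical-grade → 12.1.2.1. Scheduled 33%. Fenwick agreement on 12.2.1.3: 12.1.2.1 not covered. → 33%.
Line D: pigment → 12.3; aqueous → 12.3.1; crude → 12.3.1.2. Scheduled 9%. No special measure applies. → 9%.
Line E: pigment → 12.3; aqueous → 12.3.1; technical-grade → 12.3.1.1. Scheduled 8%. Ferrule agreement on 12.3: wholly obtained → 20% available; preference 20% not lower than 8% → no reduction. → 8%.
Sum: 20% + 20% + 33% + 9% + 8% = 90%.

90%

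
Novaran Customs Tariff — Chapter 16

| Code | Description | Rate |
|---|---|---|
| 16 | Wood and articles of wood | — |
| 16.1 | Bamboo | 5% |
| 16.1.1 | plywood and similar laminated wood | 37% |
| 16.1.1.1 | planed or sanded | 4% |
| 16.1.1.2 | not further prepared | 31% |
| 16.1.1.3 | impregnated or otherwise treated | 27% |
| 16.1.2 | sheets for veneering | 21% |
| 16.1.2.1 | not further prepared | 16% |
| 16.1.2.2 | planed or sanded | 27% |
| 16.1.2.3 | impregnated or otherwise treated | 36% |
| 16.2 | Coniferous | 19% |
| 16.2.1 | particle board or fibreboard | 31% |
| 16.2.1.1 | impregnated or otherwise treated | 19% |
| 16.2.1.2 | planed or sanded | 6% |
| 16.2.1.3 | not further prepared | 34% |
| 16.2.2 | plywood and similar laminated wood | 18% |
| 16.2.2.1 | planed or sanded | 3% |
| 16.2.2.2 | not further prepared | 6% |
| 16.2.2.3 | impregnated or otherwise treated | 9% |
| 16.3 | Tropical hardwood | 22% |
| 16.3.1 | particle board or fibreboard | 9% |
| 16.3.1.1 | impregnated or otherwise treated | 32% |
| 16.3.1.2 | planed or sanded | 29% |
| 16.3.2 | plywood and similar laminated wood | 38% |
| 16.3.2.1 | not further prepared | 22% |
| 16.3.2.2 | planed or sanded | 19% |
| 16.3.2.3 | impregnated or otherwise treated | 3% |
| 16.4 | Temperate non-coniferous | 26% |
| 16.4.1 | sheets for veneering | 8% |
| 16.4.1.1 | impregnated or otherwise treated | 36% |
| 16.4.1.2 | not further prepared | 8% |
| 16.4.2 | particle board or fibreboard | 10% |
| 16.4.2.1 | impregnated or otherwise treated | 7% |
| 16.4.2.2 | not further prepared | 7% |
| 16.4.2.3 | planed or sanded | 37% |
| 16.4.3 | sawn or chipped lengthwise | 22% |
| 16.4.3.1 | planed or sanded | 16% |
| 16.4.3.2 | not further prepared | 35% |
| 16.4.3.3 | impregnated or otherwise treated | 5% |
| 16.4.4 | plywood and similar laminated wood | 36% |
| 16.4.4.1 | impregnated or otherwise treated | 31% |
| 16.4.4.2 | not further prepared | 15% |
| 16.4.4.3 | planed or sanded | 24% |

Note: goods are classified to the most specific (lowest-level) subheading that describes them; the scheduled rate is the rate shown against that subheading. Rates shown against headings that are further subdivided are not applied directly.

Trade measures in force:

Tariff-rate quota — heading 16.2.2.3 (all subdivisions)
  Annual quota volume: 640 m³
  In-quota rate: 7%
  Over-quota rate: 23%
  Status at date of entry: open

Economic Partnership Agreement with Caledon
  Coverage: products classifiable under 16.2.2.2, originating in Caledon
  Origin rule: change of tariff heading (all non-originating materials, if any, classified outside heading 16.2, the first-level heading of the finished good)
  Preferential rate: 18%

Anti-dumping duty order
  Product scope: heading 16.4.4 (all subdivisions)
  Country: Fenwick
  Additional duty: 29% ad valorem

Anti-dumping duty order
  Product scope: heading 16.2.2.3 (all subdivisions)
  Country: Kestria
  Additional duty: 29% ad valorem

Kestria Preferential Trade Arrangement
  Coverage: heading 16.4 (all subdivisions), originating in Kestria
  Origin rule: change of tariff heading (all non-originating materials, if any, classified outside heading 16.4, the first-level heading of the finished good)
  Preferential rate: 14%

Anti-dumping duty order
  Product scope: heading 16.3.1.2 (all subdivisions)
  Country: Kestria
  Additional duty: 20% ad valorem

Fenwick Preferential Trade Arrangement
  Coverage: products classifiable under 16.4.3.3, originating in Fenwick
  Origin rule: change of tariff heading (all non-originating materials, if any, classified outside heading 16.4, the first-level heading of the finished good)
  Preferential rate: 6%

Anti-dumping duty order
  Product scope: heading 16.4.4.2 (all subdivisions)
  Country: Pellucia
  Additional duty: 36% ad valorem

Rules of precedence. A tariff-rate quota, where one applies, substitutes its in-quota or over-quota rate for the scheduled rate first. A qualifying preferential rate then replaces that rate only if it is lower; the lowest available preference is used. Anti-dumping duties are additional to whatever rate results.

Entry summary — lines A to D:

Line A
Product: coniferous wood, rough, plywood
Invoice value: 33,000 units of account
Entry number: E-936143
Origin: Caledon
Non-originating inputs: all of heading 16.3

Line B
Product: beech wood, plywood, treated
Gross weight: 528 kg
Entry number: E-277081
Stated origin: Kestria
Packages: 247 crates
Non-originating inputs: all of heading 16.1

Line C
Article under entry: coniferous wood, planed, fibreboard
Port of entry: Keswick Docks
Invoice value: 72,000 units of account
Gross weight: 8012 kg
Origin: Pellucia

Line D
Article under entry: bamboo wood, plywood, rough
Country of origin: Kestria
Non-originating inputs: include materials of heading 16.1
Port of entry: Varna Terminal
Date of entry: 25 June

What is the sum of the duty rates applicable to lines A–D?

Line A: coniferous → 16.2; plywood → 16.2.2; rough → 16.2.2.2. Scheduled 6%. Caledon agreement on 16.2.2.2: CTH met → 18% available; preference 18% not lower than 6% → no reduction. → 6%.
Line B: beech → 16.4; plywood → 16.4.4; treated → 16.4.4.1. Scheduled 31%. Kestria agreement on 16.4: CTH met → 14% available; preferential 14%. → 14%.
Line C: coniferous → 16.2; fibreboard → 16.2.1; planed → 16.2.1.2. Scheduled 6%. No special measure applies. → 6%.
Line D: bamboo → 16.1; plywood → 16.1.1; rough → 16.1.1.2. Scheduled 31%. Kestria agreement on 16.4: 16.1.1.2 not covered. → 31%.
Sum: 6% + 14% + 6% + 31% = 57%.

57%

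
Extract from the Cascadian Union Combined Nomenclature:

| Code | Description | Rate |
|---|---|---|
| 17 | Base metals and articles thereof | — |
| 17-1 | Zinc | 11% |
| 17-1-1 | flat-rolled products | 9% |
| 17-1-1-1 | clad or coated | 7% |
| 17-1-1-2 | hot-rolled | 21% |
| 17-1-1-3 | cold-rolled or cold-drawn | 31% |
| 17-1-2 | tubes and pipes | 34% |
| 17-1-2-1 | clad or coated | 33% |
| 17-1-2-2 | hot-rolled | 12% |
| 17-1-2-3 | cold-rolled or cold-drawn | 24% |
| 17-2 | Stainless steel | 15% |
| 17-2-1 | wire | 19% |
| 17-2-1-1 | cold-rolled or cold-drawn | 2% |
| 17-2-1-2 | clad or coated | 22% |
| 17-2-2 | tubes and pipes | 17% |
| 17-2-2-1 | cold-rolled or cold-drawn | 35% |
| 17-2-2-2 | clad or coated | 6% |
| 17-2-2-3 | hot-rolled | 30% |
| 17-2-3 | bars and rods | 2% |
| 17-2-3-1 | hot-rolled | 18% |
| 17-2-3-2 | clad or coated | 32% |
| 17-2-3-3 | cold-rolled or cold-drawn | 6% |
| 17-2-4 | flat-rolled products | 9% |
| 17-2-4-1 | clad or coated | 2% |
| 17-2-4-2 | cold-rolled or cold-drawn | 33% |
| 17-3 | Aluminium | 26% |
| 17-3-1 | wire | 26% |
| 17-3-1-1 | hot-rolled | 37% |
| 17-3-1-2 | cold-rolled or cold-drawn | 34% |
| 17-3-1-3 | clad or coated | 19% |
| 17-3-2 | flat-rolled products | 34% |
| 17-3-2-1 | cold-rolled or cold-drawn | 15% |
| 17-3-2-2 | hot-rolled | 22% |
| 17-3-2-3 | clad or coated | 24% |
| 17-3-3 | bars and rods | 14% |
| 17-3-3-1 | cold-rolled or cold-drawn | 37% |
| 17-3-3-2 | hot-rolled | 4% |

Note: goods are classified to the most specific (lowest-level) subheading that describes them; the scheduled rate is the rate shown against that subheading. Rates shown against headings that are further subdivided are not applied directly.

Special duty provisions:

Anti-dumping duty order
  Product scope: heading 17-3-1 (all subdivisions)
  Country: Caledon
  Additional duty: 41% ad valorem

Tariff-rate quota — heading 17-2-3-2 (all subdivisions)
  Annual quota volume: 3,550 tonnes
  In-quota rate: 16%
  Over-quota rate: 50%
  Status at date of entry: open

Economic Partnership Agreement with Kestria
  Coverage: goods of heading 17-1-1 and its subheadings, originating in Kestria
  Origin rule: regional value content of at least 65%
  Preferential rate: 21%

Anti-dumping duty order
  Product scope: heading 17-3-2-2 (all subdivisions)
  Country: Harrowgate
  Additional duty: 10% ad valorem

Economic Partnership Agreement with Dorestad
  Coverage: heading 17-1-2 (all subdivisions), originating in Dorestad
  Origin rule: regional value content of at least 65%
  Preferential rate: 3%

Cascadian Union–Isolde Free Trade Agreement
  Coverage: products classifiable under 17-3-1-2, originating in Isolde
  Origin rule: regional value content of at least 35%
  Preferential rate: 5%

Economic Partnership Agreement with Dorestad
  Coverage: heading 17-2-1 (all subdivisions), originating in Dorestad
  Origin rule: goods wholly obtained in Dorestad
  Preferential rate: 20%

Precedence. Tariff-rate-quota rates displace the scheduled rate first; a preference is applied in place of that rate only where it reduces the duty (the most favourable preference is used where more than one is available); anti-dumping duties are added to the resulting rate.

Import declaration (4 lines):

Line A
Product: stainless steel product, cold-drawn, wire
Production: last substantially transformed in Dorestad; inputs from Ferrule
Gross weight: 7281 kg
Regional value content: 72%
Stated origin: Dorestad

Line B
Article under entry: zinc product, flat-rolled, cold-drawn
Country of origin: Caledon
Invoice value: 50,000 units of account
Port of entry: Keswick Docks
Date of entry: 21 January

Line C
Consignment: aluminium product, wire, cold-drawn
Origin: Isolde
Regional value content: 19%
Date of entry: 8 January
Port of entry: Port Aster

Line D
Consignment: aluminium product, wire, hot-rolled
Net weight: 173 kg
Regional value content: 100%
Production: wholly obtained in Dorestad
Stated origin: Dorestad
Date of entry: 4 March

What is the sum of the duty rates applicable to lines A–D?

Line A: stainless steel → 17-2; wire → 17-2-1; cold-drawn → 17-2-1-1. Scheduled 2%. Dorestad agreement on 17-1-2: 17-2-1-1 not covered; Dorestad agreement on 17-2-1: not wholly obtained. → 2%.
Line B: zinc → 17-1; flat-rolled → 17-1-1; cold-drawn → 17-1-1-3. Scheduled 31%. No special measure applies. → 31%.
Line C: aluminium → 17-3; wire → 17-3-1; cold-drawn → 17-3-1-2. Scheduled 34%. Isolde agreement on 17-3-1-2: RVC < 35%. → 34%.
Line D: aluminium → 17-3; wire → 17-3-1; hot-rolled → 17-3-1-1. Scheduled 37%. Dorestad agreement on 17-1-2: 17-3-1-1 not covered; Dorestad agreement on 17-2-1: 17-3-1-1 not covered. → 37%.
Sum: 2% + 31% + 34% + 37% = 104%.

104%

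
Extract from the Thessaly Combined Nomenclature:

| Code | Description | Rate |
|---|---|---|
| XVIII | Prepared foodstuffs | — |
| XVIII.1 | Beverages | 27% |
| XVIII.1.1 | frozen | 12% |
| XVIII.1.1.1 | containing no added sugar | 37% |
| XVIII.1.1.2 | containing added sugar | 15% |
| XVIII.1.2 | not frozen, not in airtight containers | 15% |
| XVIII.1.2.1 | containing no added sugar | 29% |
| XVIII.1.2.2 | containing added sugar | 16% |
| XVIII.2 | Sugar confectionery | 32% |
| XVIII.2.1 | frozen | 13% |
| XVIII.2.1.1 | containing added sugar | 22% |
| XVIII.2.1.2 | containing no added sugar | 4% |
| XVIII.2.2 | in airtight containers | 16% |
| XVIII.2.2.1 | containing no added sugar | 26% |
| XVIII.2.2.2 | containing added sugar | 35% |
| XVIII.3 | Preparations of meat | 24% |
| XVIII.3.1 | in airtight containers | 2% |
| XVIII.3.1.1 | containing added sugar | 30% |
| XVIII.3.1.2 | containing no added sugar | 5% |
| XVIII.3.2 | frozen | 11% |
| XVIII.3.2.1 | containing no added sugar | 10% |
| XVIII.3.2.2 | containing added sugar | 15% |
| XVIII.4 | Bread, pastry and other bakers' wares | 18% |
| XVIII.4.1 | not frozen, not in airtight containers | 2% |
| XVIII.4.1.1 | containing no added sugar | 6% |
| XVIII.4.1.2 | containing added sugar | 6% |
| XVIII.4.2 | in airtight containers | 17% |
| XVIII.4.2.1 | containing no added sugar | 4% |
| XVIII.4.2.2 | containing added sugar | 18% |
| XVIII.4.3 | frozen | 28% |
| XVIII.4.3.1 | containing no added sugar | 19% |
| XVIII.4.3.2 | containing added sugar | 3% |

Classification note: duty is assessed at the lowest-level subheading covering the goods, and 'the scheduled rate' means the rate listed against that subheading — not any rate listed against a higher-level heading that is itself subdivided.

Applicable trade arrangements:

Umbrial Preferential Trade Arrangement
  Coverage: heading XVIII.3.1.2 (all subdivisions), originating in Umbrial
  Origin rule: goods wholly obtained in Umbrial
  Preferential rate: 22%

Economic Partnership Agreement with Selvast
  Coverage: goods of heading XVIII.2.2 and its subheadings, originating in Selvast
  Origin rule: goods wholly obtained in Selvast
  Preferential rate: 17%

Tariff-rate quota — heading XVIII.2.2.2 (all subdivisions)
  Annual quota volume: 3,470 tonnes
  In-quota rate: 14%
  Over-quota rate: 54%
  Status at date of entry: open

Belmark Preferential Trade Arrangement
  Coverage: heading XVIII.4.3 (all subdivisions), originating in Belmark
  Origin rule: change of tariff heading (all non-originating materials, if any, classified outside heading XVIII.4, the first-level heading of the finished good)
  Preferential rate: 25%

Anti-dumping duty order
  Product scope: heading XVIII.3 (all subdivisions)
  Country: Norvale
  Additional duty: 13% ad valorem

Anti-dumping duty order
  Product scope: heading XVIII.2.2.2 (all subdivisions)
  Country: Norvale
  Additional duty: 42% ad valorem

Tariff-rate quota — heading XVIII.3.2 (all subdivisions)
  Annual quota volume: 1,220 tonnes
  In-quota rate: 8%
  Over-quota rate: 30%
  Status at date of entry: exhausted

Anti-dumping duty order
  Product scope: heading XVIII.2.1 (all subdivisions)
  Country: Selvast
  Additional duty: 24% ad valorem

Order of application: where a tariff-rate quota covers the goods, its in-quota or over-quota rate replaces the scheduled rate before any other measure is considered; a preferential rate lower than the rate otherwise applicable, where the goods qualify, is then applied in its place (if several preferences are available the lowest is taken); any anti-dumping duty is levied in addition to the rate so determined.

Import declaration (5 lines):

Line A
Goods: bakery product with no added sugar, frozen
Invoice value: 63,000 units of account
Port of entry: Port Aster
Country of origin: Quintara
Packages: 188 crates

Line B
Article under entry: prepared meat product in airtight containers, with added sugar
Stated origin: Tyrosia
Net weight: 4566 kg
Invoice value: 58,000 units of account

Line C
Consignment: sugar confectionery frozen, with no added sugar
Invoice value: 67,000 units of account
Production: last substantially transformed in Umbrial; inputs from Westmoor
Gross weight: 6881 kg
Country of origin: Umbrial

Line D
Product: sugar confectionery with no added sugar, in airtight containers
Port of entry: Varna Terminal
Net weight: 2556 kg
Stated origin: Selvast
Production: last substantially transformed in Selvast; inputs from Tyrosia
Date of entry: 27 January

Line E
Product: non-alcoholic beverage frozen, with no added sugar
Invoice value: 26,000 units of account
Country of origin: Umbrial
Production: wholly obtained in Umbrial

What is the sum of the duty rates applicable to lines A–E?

116%

Line A: bakery product → XVIII.4; frozen → XVIII.4.3; with no added sugar → XVIII.4.3.1. Scheduled 19%. No special measure applies. → 19%.
Line B: prepared meat product → XVIII.3; in airtight containers → XVIII.3.1; with added sugar → XVIII.3.1.1. Scheduled 30%. No special measure applies. → 30%.
Line C: sugar confectionery → XVIII.2; frozen → XVIII.2.1; with no added sugar → XVIII.2.1.2. Scheduled 4%. Umbrial agreement on XVIII.3.1.2: XVIII.2.1.2 not covered. → 4%.
Line D: sugar confectionery → XVIII.2; in airtight containers → XVIII.2.2; with no added sugar → XVIII.2.2.1. Scheduled 26%. Selvast agreement on XVIII.2.2: not wholly obtained. → 26%.
Line E: non-alcoholic beverage → XVIII.1; frozen → XVIII.1.1; with no added sugar → XVIII.1.1.1. Scheduled 37%. Umbrial agreement on XVIII.3.1.2: XVIII.1.1.1 not covered. → 37%.
Sum: 19% + 30% + 4% + 26% + 37% = 116%.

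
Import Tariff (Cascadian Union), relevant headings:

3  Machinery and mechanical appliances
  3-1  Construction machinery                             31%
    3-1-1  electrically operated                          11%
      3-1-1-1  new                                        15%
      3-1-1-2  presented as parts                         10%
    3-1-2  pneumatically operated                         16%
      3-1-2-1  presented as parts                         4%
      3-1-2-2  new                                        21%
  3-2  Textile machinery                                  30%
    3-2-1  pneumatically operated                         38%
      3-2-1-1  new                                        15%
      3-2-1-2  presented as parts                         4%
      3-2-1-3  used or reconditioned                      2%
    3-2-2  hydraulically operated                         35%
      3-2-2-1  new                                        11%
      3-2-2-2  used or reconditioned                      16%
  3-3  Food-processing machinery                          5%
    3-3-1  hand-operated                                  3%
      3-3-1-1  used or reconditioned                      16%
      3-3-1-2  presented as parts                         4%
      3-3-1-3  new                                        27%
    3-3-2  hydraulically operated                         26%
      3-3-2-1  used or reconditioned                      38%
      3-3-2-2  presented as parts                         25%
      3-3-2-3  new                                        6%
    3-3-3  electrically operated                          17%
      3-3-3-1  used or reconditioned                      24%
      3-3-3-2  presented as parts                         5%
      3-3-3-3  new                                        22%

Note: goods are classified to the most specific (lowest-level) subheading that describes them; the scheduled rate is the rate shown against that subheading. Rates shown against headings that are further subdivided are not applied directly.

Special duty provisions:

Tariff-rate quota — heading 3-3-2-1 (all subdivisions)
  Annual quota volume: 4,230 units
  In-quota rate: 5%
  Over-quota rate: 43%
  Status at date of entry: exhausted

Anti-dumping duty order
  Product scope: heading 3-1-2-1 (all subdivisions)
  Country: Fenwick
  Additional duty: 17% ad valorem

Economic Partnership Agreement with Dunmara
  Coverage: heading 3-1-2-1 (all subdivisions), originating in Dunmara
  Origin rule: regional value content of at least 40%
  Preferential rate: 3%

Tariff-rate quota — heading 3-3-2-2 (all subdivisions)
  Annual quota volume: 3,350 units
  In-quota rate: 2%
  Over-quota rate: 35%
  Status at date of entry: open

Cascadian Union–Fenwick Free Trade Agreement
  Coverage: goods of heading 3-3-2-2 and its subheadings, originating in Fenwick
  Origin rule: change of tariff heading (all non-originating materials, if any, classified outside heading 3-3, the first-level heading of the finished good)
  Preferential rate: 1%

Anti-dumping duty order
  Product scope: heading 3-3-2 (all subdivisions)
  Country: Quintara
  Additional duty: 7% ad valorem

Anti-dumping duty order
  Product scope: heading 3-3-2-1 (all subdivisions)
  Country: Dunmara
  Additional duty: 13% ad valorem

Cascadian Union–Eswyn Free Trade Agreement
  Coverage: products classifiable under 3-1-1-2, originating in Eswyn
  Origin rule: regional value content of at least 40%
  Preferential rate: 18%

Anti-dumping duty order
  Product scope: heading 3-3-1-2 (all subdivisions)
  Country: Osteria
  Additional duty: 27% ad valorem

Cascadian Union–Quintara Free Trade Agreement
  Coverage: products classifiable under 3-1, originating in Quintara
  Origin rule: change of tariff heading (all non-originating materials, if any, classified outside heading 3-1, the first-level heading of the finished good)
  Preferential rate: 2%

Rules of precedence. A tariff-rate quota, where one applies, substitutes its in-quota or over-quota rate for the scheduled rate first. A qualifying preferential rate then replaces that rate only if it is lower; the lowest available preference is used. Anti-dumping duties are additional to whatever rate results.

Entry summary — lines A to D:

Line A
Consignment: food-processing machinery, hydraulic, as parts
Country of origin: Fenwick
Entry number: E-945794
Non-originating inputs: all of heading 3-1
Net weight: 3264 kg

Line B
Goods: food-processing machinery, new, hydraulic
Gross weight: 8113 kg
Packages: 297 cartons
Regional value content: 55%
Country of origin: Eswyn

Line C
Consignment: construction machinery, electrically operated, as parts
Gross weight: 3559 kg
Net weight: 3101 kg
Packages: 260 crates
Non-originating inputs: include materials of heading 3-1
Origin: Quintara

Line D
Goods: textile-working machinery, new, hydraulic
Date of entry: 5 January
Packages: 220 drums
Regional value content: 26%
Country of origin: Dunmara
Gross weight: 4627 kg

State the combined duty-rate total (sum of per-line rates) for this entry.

28%

Line A: food-processing → 3-3; hydraulic → 3-3-2; as parts → 3-3-2-2. Scheduled 25%. quota on 3-3-2-2 open → in-quota 2%; Fenwick agreement on 3-3-2-2: CTH met → 1% available; preferential 1%. → 1%.
Line B: food-processing → 3-3; hydraulic → 3-3-2; new → 3-3-2-3. Scheduled 6%. Eswyn agreement on 3-1-1-2: 3-3-2-3 not covered. → 6%.
Line C: construction → 3-1; electrically operated → 3-1-1; as parts → 3-1-1-2. Scheduled 10%. Quintara agreement on 3-1: CTH not met. → 10%.
Line D: textile-working → 3-2; hydraulic → 3-2-2; new → 3-2-2-1. Scheduled 11%. Dunmara agreement on 3-1-2-1: 3-2-2-1 not covered. → 11%.
Sum: 1% + 6% + 10% + 11% = 28%.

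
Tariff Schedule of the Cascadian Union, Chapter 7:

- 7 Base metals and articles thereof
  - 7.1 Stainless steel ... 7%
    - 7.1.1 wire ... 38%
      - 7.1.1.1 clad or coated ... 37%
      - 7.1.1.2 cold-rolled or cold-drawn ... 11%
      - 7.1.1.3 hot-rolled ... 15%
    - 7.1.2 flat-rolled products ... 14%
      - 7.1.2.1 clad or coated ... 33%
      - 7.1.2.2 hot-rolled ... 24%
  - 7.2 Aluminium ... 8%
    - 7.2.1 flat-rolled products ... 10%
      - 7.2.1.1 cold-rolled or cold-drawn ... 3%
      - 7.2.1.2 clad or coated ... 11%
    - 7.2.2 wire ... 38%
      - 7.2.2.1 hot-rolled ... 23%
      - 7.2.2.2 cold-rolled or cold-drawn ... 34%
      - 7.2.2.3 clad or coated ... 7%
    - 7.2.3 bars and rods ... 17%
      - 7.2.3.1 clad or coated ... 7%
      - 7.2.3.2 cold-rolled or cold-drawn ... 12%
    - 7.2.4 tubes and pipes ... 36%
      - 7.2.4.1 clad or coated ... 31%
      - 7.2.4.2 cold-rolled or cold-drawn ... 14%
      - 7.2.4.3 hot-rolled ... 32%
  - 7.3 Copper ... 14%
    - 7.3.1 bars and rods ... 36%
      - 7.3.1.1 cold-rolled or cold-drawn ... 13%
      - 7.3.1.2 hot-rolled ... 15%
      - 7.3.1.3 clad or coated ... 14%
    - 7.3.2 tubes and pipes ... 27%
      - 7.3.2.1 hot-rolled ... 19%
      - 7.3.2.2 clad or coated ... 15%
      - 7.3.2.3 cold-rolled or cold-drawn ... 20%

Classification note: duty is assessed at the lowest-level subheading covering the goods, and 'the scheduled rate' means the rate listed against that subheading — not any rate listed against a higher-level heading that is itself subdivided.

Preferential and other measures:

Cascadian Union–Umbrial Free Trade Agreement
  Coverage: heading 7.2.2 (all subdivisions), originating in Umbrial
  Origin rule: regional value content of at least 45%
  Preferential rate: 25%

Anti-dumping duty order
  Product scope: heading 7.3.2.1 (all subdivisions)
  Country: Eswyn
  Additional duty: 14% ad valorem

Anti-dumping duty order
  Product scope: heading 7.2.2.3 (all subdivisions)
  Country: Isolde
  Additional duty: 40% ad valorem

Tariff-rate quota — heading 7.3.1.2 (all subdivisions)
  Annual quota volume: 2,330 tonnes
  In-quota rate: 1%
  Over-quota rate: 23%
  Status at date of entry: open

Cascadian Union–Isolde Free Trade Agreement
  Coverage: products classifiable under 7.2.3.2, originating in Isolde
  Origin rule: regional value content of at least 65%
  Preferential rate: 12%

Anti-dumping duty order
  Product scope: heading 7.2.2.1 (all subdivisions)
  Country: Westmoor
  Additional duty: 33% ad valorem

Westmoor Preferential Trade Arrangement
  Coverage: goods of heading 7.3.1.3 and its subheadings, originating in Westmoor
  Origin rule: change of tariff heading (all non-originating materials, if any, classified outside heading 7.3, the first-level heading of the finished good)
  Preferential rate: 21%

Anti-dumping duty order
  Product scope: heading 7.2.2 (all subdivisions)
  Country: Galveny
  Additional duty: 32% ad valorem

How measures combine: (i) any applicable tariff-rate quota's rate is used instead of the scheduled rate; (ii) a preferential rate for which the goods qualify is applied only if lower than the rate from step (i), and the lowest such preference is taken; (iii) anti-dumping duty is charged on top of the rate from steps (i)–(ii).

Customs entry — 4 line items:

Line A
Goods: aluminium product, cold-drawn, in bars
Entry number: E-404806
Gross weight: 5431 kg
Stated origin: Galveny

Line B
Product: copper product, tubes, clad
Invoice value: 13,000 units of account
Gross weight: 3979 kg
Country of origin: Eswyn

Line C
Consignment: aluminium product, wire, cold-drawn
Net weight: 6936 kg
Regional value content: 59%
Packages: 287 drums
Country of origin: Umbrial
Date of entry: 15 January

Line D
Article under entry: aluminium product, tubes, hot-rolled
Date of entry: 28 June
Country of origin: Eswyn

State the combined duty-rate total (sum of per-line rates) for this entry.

84%

Line A: aluminium → 7.2; in bars → 7.2.3; cold-drawn → 7.2.3.2. Scheduled 12%. No special measure applies. → 12%.
Line B: copper → 7.3; tubes → 7.3.2; clad → 7.3.2.2. Scheduled 15%. No special measure applies. → 15%.
Line C: aluminium → 7.2; wire → 7.2.2; cold-drawn → 7.2.2.2. Scheduled 34%. Umbrial agreement on 7.2.2: RVC ≥ 45% → 25% available; preferential 25%. → 25%.
Line D: aluminium → 7.2; tubes → 7.2.4; hot-rolled → 7.2.4.3. Scheduled 32%. No special measure applies. → 32%.
Sum: 12% + 15% + 25% + 32% = 84%.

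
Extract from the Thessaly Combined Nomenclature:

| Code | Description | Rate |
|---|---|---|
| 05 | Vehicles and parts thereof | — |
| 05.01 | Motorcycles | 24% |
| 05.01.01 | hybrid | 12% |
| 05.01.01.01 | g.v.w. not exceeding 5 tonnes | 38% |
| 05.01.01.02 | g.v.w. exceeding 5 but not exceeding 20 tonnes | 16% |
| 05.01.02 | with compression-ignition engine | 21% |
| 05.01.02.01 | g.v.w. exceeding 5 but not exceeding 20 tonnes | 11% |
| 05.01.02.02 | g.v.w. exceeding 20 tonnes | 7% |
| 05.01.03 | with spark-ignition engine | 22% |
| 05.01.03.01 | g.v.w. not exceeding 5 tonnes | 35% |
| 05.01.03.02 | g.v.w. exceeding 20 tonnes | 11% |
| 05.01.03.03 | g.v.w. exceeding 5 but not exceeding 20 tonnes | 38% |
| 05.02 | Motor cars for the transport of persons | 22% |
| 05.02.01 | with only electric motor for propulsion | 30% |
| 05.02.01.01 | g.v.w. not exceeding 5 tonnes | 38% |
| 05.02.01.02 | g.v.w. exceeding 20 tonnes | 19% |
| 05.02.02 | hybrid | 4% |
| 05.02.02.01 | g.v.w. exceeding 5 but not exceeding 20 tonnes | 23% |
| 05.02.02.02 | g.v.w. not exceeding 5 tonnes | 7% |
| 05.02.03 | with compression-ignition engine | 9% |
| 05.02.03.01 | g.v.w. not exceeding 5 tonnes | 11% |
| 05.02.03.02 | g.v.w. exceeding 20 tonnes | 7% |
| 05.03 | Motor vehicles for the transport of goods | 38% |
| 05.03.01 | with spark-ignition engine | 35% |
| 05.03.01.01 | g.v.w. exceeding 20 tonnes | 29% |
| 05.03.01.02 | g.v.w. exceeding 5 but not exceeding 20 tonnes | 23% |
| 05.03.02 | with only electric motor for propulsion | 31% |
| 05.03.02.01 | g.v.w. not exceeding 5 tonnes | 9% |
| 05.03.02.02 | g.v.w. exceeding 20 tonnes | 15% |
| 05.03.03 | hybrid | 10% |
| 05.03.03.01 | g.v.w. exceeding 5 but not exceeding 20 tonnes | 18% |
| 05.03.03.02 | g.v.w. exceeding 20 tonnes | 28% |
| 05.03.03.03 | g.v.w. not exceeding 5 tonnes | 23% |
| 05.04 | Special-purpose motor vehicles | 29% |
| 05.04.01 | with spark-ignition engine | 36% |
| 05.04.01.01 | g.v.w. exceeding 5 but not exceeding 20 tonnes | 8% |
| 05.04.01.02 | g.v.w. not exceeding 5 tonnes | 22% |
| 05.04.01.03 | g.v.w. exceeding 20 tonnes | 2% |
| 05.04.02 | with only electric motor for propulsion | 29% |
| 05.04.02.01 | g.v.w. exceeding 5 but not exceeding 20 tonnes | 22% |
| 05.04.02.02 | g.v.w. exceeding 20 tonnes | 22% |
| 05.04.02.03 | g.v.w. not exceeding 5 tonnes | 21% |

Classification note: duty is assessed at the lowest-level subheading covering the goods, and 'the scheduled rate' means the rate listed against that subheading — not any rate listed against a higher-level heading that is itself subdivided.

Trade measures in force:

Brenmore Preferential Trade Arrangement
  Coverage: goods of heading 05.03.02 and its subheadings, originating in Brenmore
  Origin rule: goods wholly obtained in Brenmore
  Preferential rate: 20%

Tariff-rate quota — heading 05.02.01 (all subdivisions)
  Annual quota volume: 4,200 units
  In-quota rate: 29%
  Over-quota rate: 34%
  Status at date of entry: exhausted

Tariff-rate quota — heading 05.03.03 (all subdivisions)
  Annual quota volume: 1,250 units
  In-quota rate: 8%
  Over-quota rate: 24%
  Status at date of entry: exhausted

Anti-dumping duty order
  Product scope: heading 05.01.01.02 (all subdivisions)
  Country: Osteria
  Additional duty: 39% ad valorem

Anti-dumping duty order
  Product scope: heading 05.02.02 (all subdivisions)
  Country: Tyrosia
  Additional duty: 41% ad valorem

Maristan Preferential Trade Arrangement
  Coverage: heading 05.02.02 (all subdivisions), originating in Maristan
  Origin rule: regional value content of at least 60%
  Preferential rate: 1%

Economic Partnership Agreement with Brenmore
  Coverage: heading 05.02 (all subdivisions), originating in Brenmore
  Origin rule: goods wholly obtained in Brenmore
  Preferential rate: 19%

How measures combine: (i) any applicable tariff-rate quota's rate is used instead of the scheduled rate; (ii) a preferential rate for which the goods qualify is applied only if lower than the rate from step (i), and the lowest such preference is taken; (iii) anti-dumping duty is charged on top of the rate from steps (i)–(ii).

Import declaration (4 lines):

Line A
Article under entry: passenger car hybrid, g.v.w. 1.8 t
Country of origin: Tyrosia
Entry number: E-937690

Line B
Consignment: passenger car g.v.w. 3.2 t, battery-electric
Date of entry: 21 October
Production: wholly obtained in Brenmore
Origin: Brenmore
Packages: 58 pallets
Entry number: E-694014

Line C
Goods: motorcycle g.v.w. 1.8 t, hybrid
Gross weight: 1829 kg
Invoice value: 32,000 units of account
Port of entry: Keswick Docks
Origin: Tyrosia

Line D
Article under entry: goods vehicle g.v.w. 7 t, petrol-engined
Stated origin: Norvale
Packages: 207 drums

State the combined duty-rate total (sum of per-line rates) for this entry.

128%

Line A: passenger car → 05.02; hybrid → 05.02.02; g.v.w. 1.8 t → 05.02.02.02. Scheduled 7%. anti-dumping (Tyrosia, 05.02.02): +41%; total 7% + 41% = 48%. → 48%.
Line B: passenger car → 05.02; battery-electric → 05.02.01; g.v.w. 3.2 t → 05.02.01.01. Scheduled 38%. quota on 05.02.01 exhausted → over-quota 34%; Brenmore agreement on 05.03.02: 05.02.01.01 not covered; Brenmore agreement on 05.02: wholly obtained → 19% available; preferential 19%. → 19%.
Line C: motorcycle → 05.01; hybrid → 05.01.01; g.v.w. 1.8 t → 05.01.01.01. Scheduled 38%. No special measure applies. → 38%.
Line D: goods vehicle → 05.03; petrol-engined → 05.03.01; g.v.w. 7 t → 05.03.01.02. Scheduled 23%. No special measure applies. → 23%.
Sum: 48% + 19% + 38% + 23% = 128%.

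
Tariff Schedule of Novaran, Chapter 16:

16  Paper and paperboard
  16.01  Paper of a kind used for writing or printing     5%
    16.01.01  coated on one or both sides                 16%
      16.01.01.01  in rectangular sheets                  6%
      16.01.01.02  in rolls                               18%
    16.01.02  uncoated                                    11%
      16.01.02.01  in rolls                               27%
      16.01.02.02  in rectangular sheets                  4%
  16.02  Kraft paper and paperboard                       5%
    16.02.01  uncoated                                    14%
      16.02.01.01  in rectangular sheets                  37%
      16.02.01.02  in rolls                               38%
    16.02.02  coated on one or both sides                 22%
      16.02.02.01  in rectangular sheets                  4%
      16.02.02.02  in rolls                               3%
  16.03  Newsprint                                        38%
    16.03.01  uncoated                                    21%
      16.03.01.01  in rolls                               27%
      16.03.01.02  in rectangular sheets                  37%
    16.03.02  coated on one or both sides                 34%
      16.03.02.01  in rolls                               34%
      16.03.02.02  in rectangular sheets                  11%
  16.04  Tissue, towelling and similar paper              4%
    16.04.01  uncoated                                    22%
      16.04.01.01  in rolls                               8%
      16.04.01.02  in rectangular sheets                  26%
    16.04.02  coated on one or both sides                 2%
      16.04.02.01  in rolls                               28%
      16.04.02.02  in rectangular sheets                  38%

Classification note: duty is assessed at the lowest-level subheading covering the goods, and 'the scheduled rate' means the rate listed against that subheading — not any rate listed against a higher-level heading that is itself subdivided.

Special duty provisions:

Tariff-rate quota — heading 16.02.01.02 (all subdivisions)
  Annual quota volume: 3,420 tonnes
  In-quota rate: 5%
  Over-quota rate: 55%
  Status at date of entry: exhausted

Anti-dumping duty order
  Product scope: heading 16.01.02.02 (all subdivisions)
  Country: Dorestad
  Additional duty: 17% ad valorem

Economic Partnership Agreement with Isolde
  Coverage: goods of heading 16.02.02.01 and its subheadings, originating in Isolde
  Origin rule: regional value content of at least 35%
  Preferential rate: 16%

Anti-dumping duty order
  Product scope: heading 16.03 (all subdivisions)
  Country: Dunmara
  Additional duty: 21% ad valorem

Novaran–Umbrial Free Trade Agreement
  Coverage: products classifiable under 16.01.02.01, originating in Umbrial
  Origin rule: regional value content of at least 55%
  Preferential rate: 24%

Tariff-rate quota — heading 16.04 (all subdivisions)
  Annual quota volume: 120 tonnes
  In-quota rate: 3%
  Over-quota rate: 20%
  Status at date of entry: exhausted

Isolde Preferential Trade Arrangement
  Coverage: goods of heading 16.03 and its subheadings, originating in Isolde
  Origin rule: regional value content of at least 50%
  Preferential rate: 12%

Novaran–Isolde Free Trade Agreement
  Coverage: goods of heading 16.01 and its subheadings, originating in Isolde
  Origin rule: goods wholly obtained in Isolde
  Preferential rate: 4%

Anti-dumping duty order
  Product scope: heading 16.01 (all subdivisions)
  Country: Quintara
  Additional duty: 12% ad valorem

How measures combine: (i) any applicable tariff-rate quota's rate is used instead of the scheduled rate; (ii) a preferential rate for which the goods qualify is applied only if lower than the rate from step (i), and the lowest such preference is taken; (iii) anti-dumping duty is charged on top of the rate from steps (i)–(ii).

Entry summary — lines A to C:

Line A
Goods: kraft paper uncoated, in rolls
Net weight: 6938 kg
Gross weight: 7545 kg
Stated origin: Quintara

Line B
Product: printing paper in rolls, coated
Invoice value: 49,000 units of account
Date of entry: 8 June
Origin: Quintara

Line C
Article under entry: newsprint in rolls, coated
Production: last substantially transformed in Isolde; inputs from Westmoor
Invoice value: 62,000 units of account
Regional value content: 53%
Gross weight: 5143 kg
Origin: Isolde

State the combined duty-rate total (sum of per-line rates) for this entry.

Line A: kraft paper → 16.02; uncoated → 16.02.01; in rolls → 16.02.01.02. Scheduled 38%. quota on 16.02.01.02 exhausted → over-quota 55%. → 55%.
Line B: printing paper → 16.01; coated → 16.01.01; in rolls → 16.01.01.02. Scheduled 18%. anti-dumping (Quintara, 16.01): +12%; total 18% + 12% = 30%. → 30%.
Line C: newsprint → 16.03; coated → 16.03.02; in rolls → 16.03.02.01. Scheduled 34%. Isolde agreement on 16.02.02.01: 16.03.02.01 not covered; Isolde agreement on 16.03: RVC ≥ 50% → 12% available; Isolde agreement on 16.01: 16.03.02.01 not covered; preferential 12%. → 12%.
Sum: 55% + 30% + 12% = 97%.

97%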